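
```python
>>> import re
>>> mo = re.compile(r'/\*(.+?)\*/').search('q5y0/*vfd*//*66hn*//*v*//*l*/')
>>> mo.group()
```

'/*vfd*/'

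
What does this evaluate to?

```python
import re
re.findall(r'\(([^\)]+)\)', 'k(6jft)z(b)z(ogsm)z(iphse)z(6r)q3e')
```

Walking the string: at [1:7] match '(6jft)', group 1 = '6jft'; at [8:11] match '(b)', group 1 = 'b'; at [12:18] match '(ogsm)', group 1 = 'ogsm'; at [19:26] match '(iphse)', group 1 = 'iphse'; at [27:31] match '(6r)', group 1 = '6r'.
Because there's exactly one group, `findall` drops the full match and keeps group 1 from each hit.

['6jft', 'b', 'ogsm', 'iphse', '6r']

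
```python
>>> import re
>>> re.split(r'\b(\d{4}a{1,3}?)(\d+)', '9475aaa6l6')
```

This matches a word boundary (`\b`, zero-width); then exactly 4 of a digit, then 1 to 3 of the literal 'a' (lazy) (captured); then one or more of a digit (captured).
Matches to split on: at [0:8] → '9475aaa6'.
The group in the pattern means `split` returns the separators' captures alongside the pieces.

['', '9475aaa', '6', 'l6']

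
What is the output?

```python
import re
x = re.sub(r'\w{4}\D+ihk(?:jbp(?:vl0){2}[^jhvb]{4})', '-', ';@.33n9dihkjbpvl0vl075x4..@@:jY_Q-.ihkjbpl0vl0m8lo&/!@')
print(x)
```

Pattern: exactly 4 of a word character, then one or more of a non-digit, then the literal 'ihk'; then the literal 'jbp', then the literal 'vl0' repeated 2 times, then exactly 4 of any character except [jhvb] (non-capturing group).
`sub` substitutes '-' at each match site.

;@.-..@@:jY_Q-.ihkjbpl0vl0m8lo&/!@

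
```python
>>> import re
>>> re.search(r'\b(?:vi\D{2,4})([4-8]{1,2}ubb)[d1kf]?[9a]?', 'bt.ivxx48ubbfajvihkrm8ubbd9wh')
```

None

Here the pattern never matches, so the call returns None.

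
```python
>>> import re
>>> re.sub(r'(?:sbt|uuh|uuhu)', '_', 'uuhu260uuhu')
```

'_u260_u'

`|` is ordered: at each position the engine commits to the first alternative that works.
Matches: at [0:3] → 'uuh'; at [7:10] → 'uuh'.
`sub` substitutes '_' at each match site.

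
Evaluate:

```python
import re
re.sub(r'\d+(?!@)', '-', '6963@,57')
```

'-3@,-'

A negative assertion filters positions out without eating any characters.
Matches: at [0:3] → '696'; at [6:8] → '57'.
Every occurrence is swapped for '-'.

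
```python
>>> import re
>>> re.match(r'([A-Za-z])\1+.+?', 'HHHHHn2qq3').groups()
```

The backreference `\1` re-matches whatever the first group consumed, character for character.
With `match`, the pattern is implicitly anchored at the beginning.
The match spans [0:6] → 'HHHHHn'.
Captured: group 1 = 'H'.

('H',)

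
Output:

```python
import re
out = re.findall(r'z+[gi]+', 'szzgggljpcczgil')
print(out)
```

['zzggg', 'zgi']

The pattern matches one or more of a literal 'z'; then one or more of one of [gi].
Walking the string: at [1:6] → 'zzggg'; at [11:14] → 'zgi'.
No capturing groups, so `findall` returns the 2 full match strings.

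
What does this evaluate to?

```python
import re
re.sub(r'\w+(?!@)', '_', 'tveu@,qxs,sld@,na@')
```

'_u@,_,_d@,_a@'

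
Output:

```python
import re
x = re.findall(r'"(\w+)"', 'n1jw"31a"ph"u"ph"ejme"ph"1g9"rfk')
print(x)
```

['31a', 'u', 'ejme', '1g9']

Scanning left to right: at [4:9] match '"31a"', group 1 = '31a'; at [11:14] match '"u"', group 1 = 'u'; at [16:22] match '"ejme"', group 1 = 'ejme'; at [24:29] match '"1g9"', group 1 = '1g9'.
With a single group, `findall` returns only what that group captured — 4 items.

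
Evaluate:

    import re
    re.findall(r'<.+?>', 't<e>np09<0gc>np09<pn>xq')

['<e>', '<0gc>', '<pn>']

Lazy quantifiers expand one character at a time until the remainder of the pattern can match.
Walking the string: at [1:4] → '<e>'; at [8:13] → '<0gc>'; at [17:21] → '<pn>'.
Since nothing is captured, `findall` lists the 3 matched substrings directly.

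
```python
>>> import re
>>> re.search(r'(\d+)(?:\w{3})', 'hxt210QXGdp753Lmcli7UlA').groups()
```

('210',)

The match spans [3:9] → '210QXG'.
Captured: group 1 = '210'.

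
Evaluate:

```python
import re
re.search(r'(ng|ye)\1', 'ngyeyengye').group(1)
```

`\1` has to match the exact text group 1 already captured.
`re.search` tries every starting position until one works.
The match spans [2:6] → 'yeye'.
Captured: group 1 = 'ye'.

'ye'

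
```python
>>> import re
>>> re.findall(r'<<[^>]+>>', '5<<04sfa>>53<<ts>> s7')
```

['<<04sfa>>', '<<ts>>']

Walking the string: at [1:10] → '<<04sfa>>'; at [12:18] → '<<ts>>'.
With no groups in the pattern, `findall` gives back each whole match — 2 here.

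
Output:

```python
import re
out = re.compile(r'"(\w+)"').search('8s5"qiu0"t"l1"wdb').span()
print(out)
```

(3, 9)

The match spans [3:9] → '"qiu0"'.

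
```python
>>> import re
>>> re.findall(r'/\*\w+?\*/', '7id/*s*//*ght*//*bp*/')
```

['/*s*/', '/*ght*/', '/*bp*/']

Since nothing is captured, `findall` lists the 3 matched substrings directly.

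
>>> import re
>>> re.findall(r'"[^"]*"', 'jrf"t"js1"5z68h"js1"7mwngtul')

['"t"', '"5z68h"']

Walking the string: at [3:6] → '"t"'; at [9:16] → '"5z68h"'.
`findall` yields the raw match text (2 of them) because the pattern has no groups.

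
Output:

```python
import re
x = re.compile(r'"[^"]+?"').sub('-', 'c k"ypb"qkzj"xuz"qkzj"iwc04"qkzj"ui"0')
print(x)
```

c k-qkzj-qkzj-qkzj-0

Matches: at [3:8] → '"ypb"'; at [12:17] → '"xuz"'; at [21:28] → '"iwc04"'; at [32:36] → '"ui"'.
`sub` substitutes '-' at each match site.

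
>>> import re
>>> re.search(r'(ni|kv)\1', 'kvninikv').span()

(2, 6)

`\1` is not a pattern — it's the concrete string captured by group 1, re-applied verbatim.
`re.search` tries every starting position until one works.
The match spans [2:6] → 'nini'.
Captured: group 1 = 'ni'.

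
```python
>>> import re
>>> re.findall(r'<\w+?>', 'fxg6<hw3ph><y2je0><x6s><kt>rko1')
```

['<hw3ph>', '<y2je0>', '<x6s>', '<kt>']

No capturing groups, so `findall` returns the 4 full match strings.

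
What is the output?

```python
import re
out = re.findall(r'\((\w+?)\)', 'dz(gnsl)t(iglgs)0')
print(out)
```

['gnsl', 'iglgs']

Matches: at [2:8] match '(gnsl)', group 1 = 'gnsl'; at [9:16] match '(iglgs)', group 1 = 'iglgs'.
`findall` collects group 1 from each match (2 total).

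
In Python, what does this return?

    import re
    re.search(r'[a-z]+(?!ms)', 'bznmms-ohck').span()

(0, 6)

`(?!…)`/`(?<!…)` only lets a position through if the neighbouring text does NOT match; no characters are consumed.
The match spans [0:6] → 'bznmms'.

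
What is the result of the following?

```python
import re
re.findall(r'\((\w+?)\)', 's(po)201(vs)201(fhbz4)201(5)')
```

One capturing group, so `findall` returns just the captured substring from each match — 4 in all.

['po', 'vs', 'fhbz4', '5']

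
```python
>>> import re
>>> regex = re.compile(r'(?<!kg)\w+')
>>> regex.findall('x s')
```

The negative lookahead/lookbehind blocks any match where the forbidden context is present.
Walking the string: at [0:1] → 'x'; at [2:3] → 's'.
Since nothing is captured, `findall` lists the 2 matched substrings directly.

['x', 's']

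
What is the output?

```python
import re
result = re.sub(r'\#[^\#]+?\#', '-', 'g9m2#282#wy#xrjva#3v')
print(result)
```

Matches: at [4:9] → '#282#'; at [11:18] → '#xrjva#'.
Each match is replaced by '-'.

g9m2-wy-3v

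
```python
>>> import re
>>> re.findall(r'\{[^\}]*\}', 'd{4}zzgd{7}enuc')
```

['{4}', '{7}']

Matches: at [1:4] → '{4}'; at [8:11] → '{7}'.
Since nothing is captured, `findall` lists the 2 matched substrings directly.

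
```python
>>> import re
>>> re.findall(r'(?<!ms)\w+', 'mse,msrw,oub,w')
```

['mse', 'msrw', 'oub', 'w']

The negative lookahead/lookbehind blocks any match where the forbidden context is present.
With no groups in the pattern, `findall` gives back each whole match — 4 here.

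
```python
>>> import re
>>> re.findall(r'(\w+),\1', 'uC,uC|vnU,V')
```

['uC']

`\1` has to match the exact text group 1 already captured.
Because there's exactly one group, `findall` drops the full match and keeps group 1 from the one hit.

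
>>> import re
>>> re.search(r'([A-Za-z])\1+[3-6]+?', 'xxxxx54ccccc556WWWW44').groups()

The match spans [0:6] → 'xxxxx5'.
Captured: group 1 = 'x'.

('x',)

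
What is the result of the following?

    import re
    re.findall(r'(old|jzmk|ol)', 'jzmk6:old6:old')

['jzmk', 'old', 'old']

`|` is ordered: at each position the engine commits to the first alternative that works.
One capturing group, so `findall` returns just the captured substring from each match — 3 in all.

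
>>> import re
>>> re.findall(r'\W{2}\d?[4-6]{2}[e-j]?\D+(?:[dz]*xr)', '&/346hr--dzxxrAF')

['&/346hr--dzxxr']

Pattern: exactly 2 of a non-word character, then optionally a digit, then exactly 2 of a character in [4-6]; then optionally a character in [e-j], then one or more of a non-digit; then zero or more of one of [dz], then the literal 'xr' (non-capturing group).
Walking the string: at [0:14] → '&/346hr--dzxxr'.
Since nothing is captured, `findall` lists the 1 matched substring directly.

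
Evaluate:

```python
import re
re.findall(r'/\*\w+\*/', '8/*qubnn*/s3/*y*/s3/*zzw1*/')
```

Matches: at [1:10] → '/*qubnn*/'; at [12:17] → '/*y*/'; at [19:27] → '/*zzw1*/'.
`findall` yields the raw match text (3 of them) because the pattern has no groups.

['/*qubnn*/', '/*y*/', '/*zzw1*/']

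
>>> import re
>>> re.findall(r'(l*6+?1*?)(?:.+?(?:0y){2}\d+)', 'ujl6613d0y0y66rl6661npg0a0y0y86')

Pattern: zero or more of the literal 'l', then one or more of a literal '6' (lazy), then zero or more of the literal '1' (lazy) (captured); then one or more of any character (lazy), then the literal '0y' repeated 2 times, then one or more of a digit (non-capturing group).
Lazy quantifiers expand one character at a time until the remainder of the pattern can match.
Matches: at [2:14] match 'l6613d0y0y66', group 1 = 'l6'; at [15:31] match 'l6661npg0a0y0y86', group 1 = 'l6'.
One capturing group, so `findall` returns just the captured substring from each match — 2 in all.

['l6', 'l6']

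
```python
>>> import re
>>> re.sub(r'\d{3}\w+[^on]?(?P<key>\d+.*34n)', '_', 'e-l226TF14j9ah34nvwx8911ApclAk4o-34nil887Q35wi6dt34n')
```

This matches exactly 3 of a digit; then one or more of a word character, then optionally any character except [on]; then one or more of a digit, then zero or more of any character, then the literal '34n' (captured as 'key').
`sub` substitutes '_' at each match site.

'e-l_'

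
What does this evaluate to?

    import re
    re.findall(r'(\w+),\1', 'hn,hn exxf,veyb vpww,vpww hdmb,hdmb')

['hn', 'vpww', 'hdmb']

After group 1 captures some text, `\1` only succeeds where that same text appears again.
Walking the string: at [0:5] match 'hn,hn', group 1 = 'hn'; at [16:25] match 'vpww,vpww', group 1 = 'vpww'; at [26:35] match 'hdmb,hdmb', group 1 = 'hdmb'.
`findall` collects group 1 from each match (3 total).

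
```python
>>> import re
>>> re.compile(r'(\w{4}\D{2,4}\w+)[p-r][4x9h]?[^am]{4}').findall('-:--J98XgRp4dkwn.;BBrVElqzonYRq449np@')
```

['p4dkwn.;BBrVElqzonYR']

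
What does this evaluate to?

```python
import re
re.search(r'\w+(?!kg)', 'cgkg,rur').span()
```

(0, 4)

`(?!…)`/`(?<!…)` only lets a position through if the neighbouring text does NOT match; no characters are consumed.
Unlike `match`, `search` isn't anchored — it looks for the pattern anywhere in the string.
The match spans [0:4] → 'cgkg'.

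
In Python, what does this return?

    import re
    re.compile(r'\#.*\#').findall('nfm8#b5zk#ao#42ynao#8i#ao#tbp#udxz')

`findall` yields the raw match text (1 of them) because the pattern has no groups.

['#b5zk#ao#42ynao#8i#ao#tbp#']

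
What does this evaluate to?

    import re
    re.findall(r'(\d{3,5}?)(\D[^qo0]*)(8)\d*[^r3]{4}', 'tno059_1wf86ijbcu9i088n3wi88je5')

[('059', '_1wf', '8'), ('088', 'n3wi', '8')]

With 3 capturing groups, `findall` returns a 3-tuple per match.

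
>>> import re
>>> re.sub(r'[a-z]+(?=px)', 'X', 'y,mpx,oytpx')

'y,Xpx,Xpx'

The positive lookaround only admits positions where the adjacent text matches; those characters stay outside the span.
Matches: at [2:3] → 'm'; at [6:9] → 'oyt'.
`sub` substitutes 'X' at each match site.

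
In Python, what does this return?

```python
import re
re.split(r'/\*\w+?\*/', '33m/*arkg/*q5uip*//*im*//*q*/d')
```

Each match becomes a cut point; 4 segments remain.

['33m/*arkg', '', '', 'd']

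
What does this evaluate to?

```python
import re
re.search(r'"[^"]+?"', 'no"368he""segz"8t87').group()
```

The match spans [2:9] → '"368he"'.

'"368he"'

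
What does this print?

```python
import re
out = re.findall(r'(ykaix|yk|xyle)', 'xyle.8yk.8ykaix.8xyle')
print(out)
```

['xyle', 'yk', 'ykaix', 'xyle']

Alternation isn't longest-match — the leftmost alternative that fits at this position is chosen.
Matches: at [0:4] match 'xyle', group 1 = 'xyle'; at [6:8] match 'yk', group 1 = 'yk'; at [10:15] match 'ykaix', group 1 = 'ykaix'; at [17:21] match 'xyle', group 1 = 'xyle'.
With a single group, `findall` returns only what that group captured — 4 items.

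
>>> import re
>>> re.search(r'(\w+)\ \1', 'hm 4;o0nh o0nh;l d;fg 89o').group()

`\1` has to match the exact text group 1 already captured.
The match spans [5:14] → 'o0nh o0nh'.

'o0nh o0nh'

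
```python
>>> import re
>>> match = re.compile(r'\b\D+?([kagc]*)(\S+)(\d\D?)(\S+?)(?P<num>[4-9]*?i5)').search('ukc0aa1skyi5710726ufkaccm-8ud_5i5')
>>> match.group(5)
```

Pattern: a word boundary (`\b`, zero-width); then one or more of a non-digit (lazy); then zero or more of one of [kagc] (captured); then one or more of a non-whitespace character (captured); then a digit, then optionally a non-digit (captured); then one or more of a non-whitespace character (lazy) (captured); then zero or more of a character in [4-9] (lazy), then the literal 'i5' (captured as 'num').
`search` walks the string left to right and returns the first match it finds.
The match spans [0:33] → 'ukc0aa1skyi5710726ufkaccm-8ud_5i5'.
Captured: group 1 = 'kc', group 2 = '0aa1skyi5710726ufkaccm-', group 3 = '8u', group 4 = 'd_', group 5 = '5i5'.

'5i5'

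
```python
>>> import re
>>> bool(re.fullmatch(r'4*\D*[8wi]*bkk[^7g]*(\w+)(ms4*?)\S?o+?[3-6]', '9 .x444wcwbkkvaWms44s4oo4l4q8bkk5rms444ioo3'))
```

The pattern matches zero or more of the literal '4', then zero or more of a non-digit; then zero or more of one of [8wi], then the literal 'bkk', then zero or more of any character except [7g]; then one or more of a word character (captured); then the literal 'ms', then zero or more of the literal '4' (lazy) (captured); then optionally a non-whitespace character, then one or more of a literal 'o' (lazy), then a character in [3-6].
`fullmatch` succeeds only if the pattern covers the string from start to end.
Here the pattern can't cover the whole string, so the call returns None, and `bool(None)` is False.

False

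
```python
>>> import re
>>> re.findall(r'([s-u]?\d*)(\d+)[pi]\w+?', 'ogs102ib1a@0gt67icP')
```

[('s10', '2'), ('t6', '7')]

Pattern: optionally a character in [s-u], then zero or more of a digit (captured); then one or more of a digit (captured); then one of [pi], then one or more of a word character (lazy).
Walking the string: at [2:8] match 's102ib', groups = ('s10', '2'); at [13:18] match 't67ic', groups = ('t6', '7').
Multiple groups make `findall` return tuples — one 2-tuple for each match.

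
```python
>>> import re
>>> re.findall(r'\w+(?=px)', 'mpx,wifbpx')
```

['m', 'wifb']

The `(?=…)`/`(?<=…)` assertion just peeks at neighbouring text; it doesn't advance the match position.
Walking the string: at [0:1] → 'm'; at [4:8] → 'wifb'.
Since nothing is captured, `findall` lists the 2 matched substrings directly.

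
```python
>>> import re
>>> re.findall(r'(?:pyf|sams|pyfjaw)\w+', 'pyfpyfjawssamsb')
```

Matches: at [0:15] → 'pyfpyfjawssamsb'.
`findall` yields the raw match text (1 of them) because the pattern has no groups.

['pyfpyfjawssamsb']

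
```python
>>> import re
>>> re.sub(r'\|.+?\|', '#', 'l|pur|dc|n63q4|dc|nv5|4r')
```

Matches: at [1:6] → '|pur|'; at [8:15] → '|n63q4|'; at [17:22] → '|nv5|'.
Each match is replaced by '#'.

'l#dc#dc#4r'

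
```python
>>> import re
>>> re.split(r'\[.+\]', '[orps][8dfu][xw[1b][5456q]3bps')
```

Each match becomes a cut point; 2 segments remain.

['', '3bps']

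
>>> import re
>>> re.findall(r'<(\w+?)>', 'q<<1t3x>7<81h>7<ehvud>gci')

['1t3x', '81h', 'ehvud']

With a single group, `findall` returns only what that group captured — 3 items.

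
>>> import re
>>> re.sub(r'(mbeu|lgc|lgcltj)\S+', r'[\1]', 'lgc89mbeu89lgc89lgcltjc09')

'[lgc]'

The replacement refers to a captured group, so each match is rewritten using its own captured text.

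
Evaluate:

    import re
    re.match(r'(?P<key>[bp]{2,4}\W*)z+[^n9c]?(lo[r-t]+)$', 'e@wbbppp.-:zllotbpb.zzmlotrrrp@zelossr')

Pattern: 2 to 4 of one of [bp], then zero or more of a non-word character (captured as 'key'); then one or more of the literal 'z', then optionally any character except [n9c]; then the literal 'lo', then one or more of a character in [r-t] (captured); then anchored at the end.
`re.match` only tries the pattern at the start of the string.
Here the string doesn't start with a match, so the call returns None.

None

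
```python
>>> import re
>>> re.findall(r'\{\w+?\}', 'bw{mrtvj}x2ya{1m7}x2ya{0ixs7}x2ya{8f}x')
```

['{mrtvj}', '{1m7}', '{0ixs7}', '{8f}']

With no groups in the pattern, `findall` gives back each whole match — 4 here.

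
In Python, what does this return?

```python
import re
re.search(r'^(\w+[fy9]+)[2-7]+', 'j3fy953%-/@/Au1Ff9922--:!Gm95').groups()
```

('j3fy9',)

Pattern: anchored at the start of the string; then one or more of a word character, then one or more of one of [fy9] (captured); then one or more of a character in [2-7].
`re.search` tries every starting position until one works.
The match spans [0:7] → 'j3fy953'.
Captured: group 1 = 'j3fy9'.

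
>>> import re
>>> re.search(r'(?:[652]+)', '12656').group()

The match spans [1:5] → '2656'.

'2656'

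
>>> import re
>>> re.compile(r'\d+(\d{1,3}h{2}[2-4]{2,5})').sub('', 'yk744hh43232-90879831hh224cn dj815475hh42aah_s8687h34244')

'yk-cn djaah_s8687h34244'

`sub` substitutes '' at each match site.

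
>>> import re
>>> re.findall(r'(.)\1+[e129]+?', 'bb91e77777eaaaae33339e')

['b', '7', 'a', '3']

`\1` is not a pattern — it's the concrete string captured by group 1, re-applied verbatim.
`findall` collects group 1 from each match (4 total).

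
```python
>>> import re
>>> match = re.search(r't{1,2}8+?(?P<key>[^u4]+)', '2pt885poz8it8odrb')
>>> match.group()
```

't885poz8it8odrb'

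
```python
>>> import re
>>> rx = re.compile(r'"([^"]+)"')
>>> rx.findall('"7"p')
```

With a single group, `findall` returns only what that group captured — 1 item.

['7']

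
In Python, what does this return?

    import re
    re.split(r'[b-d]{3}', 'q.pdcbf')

This matches exactly 3 of a character in [b-d].
Matches to split on: at [3:6] → 'dcb'.
Each match becomes a cut point; 2 segments remain.

['q.p', 'f']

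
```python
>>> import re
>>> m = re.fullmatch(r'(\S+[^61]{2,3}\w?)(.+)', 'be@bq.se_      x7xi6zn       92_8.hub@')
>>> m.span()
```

(0, 38)

Pattern: one or more of a non-whitespace character, then 2 to 3 of any character except [61], then optionally a word character (captured); then one or more of any character (captured).
`re.fullmatch` is like wrapping the pattern in `^…$` (in single-line mode).
The match spans [0:38] → 'be@bq.se_      x7xi6zn       92_8.hub@'.
Captured: group 1 = 'be@bq.se_   ', group 2 = '   x7xi6zn       92_8.hub@'.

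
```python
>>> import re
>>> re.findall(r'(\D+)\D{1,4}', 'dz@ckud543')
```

The pattern matches one or more of a non-digit (captured); then 1 to 4 of a non-digit.
Matches: at [0:7] match 'dz@ckud', group 1 = 'dz@cku'.
One capturing group, so `findall` returns just the captured substring from the one match — 1 in all.

['dz@cku']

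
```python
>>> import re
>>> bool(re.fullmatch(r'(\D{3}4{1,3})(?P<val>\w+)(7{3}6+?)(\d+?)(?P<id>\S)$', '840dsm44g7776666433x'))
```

False

The pattern matches exactly 3 of a non-digit, then 1 to 3 of the literal '4' (captured); then one or more of a word character (captured as 'val'); then exactly 3 of the literal '7', then one or more of the literal '6' (lazy) (captured); then one or more of a digit (lazy) (captured); then a non-whitespace character (captured as 'id'); then anchored at the end.
`re.fullmatch` is like wrapping the pattern in `^…$` (in single-line mode).
Here the pattern can't cover the whole string, so the call returns None, and `bool(None)` is False.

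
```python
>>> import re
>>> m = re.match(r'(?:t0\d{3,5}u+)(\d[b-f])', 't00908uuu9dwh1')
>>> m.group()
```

With `match`, the pattern is implicitly anchored at the beginning.
The match spans [0:11] → 't00908uuu9d'.

't00908uuu9d'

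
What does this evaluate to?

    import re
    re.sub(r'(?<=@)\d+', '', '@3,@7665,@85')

'@,@,@'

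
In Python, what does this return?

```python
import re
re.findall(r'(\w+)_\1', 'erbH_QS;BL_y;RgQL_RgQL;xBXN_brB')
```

['RgQL']

`\1` has to match the exact text group 1 already captured.
Because there's exactly one group, `findall` drops the full match and keeps group 1 from the one hit.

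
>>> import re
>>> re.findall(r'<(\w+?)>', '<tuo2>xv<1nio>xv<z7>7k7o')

Walking the string: at [0:6] match '<tuo2>', group 1 = 'tuo2'; at [8:14] match '<1nio>', group 1 = '1nio'; at [16:20] match '<z7>', group 1 = 'z7'.
One capturing group, so `findall` returns just the captured substring from each match — 3 in all.

['tuo2', '1nio', 'z7']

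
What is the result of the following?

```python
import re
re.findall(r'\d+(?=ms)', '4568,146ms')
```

['146']

Lookahead/lookbehind check context without consuming it, so the matched span excludes the asserted characters.
No capturing groups, so `findall` returns the 1 full match string.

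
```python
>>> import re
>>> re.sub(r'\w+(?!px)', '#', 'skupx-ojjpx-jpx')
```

The negative lookaround is zero-width — it rules out positions where the adjacent text would match, without consuming anything.
Each match is replaced by '#'.

'#-#-#'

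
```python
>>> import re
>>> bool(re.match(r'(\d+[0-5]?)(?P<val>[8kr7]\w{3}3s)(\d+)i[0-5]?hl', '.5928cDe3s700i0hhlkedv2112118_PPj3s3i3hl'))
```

Pattern: one or more of a digit, then optionally a character in [0-5] (captured); then one of [8kr7], then exactly 3 of a word character, then the literal '3s' (captured as 'val'); then one or more of a digit (captured); then the literal 'i', then optionally a character in [0-5], then the literal 'hl'.
`match` is anchored at position 0; if the pattern doesn't fit there, it returns None.
Here the string doesn't start with a match, so the call returns None, and `bool(None)` is False.

False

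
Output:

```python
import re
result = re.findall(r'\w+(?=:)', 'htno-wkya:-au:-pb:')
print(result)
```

['wkya', 'au', 'pb']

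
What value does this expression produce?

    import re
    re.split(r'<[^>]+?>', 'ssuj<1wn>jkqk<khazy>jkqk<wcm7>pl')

`split` removes every match and returns the 4 fragments in between.

['ssuj', 'jkqk', 'jkqk', 'pl']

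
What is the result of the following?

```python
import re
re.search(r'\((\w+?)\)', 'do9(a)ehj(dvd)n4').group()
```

`re.search` scans for the first position where the pattern succeeds.
The match spans [3:6] → '(a)'.
Captured: group 1 = 'a'.

'(a)'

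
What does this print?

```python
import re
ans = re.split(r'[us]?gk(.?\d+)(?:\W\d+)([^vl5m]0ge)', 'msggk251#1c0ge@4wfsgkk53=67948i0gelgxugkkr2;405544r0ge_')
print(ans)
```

The pattern matches optionally one of [us], then the literal 'gk'; then optionally any character, then one or more of a digit (captured); then a non-word character, then one or more of a digit (non-capturing group); then any character except [vl5m], then the literal '0ge' (captured).
With a capturing group present, the delimiter's captured portion is kept in the result list.

['msg', '251', 'c0ge', '@4wf', 'k53', 'i0ge', 'lgxugkkr2;405544r0ge_']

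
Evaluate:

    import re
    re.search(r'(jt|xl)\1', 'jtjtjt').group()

'jtjt'

The backreference `\1` re-matches whatever the first group consumed, character for character.
`re.search` tries every starting position until one works.
The match spans [0:4] → 'jtjt'.
Captured: group 1 = 'jt'.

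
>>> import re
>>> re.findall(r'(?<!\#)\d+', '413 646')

`(?!…)`/`(?<!…)` only lets a position through if the neighbouring text does NOT match; no characters are consumed.
Matches: at [0:3] → '413'; at [4:7] → '646'.
No capturing groups, so `findall` returns the 2 full match strings.

['413', '646']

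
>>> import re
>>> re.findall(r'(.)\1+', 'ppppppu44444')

After group 1 captures some text, `\1` only succeeds where that same text appears again.
Walking the string: at [0:6] match 'pppppp', group 1 = 'p'; at [7:12] match '44444', group 1 = '4'.
With a single group, `findall` returns only what that group captured — 2 items.

['p', '4']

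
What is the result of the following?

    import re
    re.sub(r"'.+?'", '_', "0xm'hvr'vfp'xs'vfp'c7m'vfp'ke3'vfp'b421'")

'0xm_vfp_vfp_vfp_vfp_'

Because the quantifier is non-greedy, it stops expanding at the earliest point where the rest of the pattern can succeed.
Each match is replaced by '_'.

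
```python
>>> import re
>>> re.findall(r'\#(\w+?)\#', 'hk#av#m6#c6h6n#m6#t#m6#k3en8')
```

['av', 'c6h6n', 't']

Walking the string: at [2:6] match '#av#', group 1 = 'av'; at [8:15] match '#c6h6n#', group 1 = 'c6h6n'; at [17:20] match '#t#', group 1 = 't'.
One capturing group, so `findall` returns just the captured substring from each match — 3 in all.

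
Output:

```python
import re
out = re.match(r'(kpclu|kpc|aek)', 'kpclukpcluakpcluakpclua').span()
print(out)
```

(0, 5)

`|` is ordered: at each position the engine commits to the first alternative that works.
`re.match` won't scan ahead — the pattern has to work from the very first character.
The match spans [0:5] → 'kpclu'.
Captured: group 1 = 'kpclu'.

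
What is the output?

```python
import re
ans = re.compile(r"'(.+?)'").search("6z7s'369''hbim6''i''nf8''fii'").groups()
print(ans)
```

With the lazy modifier that quantifier settles for the fewest repetitions that let the rest of the pattern succeed (the atoms after it are unaffected and can still be greedy).
Unlike `match`, `search` isn't anchored — it looks for the pattern anywhere in the string.
The match spans [4:9] → "'369'".
Captured: group 1 = '369'.

('369',)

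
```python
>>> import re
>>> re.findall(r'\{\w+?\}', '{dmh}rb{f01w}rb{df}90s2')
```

['{dmh}', '{f01w}', '{df}']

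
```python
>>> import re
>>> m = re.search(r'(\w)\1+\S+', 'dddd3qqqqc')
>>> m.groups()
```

A backreference is literal: `\1` must see the identical characters the first group matched.
Unlike `match`, `search` isn't anchored — it looks for the pattern anywhere in the string.
The match spans [0:10] → 'dddd3qqqqc'.
Captured: group 1 = 'd'.

('d',)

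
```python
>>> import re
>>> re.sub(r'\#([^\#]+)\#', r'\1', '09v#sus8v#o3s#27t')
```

Each match is replaced using the text its own group 1 captured.

'09vsus8vo3s#27t'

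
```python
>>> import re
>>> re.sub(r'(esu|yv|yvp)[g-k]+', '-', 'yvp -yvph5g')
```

'yvp --5g'

Matches: at [5:9] → 'yvph'.
Every occurrence is swapped for '-'.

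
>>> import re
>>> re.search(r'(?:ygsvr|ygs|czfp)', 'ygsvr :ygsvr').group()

'ygsvr'

The regex engine tests alternatives in the order written; an earlier branch that matches wins even if a later one would match more.
`re.search` tries every starting position until one works.
The match spans [0:5] → 'ygsvr'.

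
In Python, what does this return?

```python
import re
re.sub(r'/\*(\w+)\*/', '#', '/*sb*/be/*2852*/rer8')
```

'#be#rer8'

Matches: at [0:6] → '/*sb*/'; at [8:16] → '/*2852*/'.
Every occurrence is swapped for '#'.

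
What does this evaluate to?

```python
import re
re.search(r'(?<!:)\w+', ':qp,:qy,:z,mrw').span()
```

(2, 3)

The negative lookaround is zero-width — it rules out positions where the adjacent text would match, without consuming anything.
The match spans [2:3] → 'p'.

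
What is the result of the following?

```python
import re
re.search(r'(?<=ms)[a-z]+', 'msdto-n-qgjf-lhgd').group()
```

'dto'

The lookaround is zero-width — it requires the adjacent text to match without consuming it, so the asserted text isn't part of the match.
The match spans [2:5] → 'dto'.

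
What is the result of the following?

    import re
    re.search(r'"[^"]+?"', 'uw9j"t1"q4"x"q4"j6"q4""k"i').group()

'"t1"'

`re.search` scans for the first position where the pattern succeeds.
The match spans [4:8] → '"t1"'.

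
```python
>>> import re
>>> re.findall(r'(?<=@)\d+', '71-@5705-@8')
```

The `(?=…)`/`(?<=…)` assertion just peeks at neighbouring text; it doesn't advance the match position.
Scanning left to right: at [4:8] → '5705'; at [10:11] → '8'.
Since nothing is captured, `findall` lists the 2 matched substrings directly.

['5705', '8']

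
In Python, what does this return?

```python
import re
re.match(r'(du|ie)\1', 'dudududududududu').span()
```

`match` is anchored at position 0; if the pattern doesn't fit there, it returns None.
The match spans [0:4] → 'dudu'.

(0, 4)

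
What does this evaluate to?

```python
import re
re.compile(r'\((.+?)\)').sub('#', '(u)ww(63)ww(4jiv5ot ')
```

'#ww#ww(4jiv5ot '

A `+?`/`*?`/`{m,n}?` starts at its minimum and grows only as far as needed for what follows to match.
Each match is replaced by '#'.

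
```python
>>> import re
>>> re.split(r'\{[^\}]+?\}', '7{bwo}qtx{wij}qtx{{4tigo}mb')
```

['7', 'qtx', 'qtx', 'mb']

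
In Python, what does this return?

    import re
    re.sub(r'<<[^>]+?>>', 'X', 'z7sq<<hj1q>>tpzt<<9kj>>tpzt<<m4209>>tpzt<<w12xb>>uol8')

Matches: at [4:12] → '<<hj1q>>'; at [16:23] → '<<9kj>>'; at [27:36] → '<<m4209>>'; at [40:49] → '<<w12xb>>'.
`sub` substitutes 'X' at each match site.

'z7sqXtpztXtpztXtpztXuol8'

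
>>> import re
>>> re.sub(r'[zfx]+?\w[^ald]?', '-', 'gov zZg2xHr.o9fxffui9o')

Pattern: one or more of one of [zfx] (lazy); then a word character, then optionally any character except [ald].
A non-greedy quantifier consumes as few characters as it can — just enough that the remainder of the pattern still matches from where it stops; whatever follows it matches normally.
Matches: at [4:7] → 'zZg'; at [8:11] → 'xHr'; at [14:17] → 'fxf'; at [17:20] → 'fui'.
Each match is replaced by '-'.

'gov -2-.o9--9o'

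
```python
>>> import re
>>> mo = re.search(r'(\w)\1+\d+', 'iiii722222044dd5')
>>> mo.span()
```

(0, 13)

After group 1 captures some text, `\1` only succeeds where that same text appears again.
Unlike `match`, `search` isn't anchored — it looks for the pattern anywhere in the string.
The match spans [0:13] → 'iiii722222044'.
Captured: group 1 = 'i'.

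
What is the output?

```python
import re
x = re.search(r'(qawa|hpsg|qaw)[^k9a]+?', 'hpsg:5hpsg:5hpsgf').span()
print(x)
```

The match spans [0:5] → 'hpsg:'.

(0, 5)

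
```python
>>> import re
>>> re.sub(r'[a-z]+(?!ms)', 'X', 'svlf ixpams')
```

`(?!…)`/`(?<!…)` only lets a position through if the neighbouring text does NOT match; no characters are consumed.
Matches: at [0:4] → 'svlf'; at [5:11] → 'ixpams'.
Each match is replaced by 'X'.

'X X'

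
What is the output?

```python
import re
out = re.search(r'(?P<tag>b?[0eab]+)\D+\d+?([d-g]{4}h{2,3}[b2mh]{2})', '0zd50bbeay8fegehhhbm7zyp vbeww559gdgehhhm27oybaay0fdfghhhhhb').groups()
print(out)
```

('0bbea', 'fegehhhbm')

Pattern: optionally the literal 'b', then one or more of one of [0eab] (captured as 'tag'); then one or more of a non-digit; then one or more of a digit (lazy); then exactly 4 of a character in [d-g], then 2 to 3 of the literal 'h', then exactly 2 of one of [b2mh] (captured).
Unlike `match`, `search` isn't anchored — it looks for the pattern anywhere in the string.
The match spans [4:20] → '0bbeay8fegehhhbm'.
Captured: group 1 = '0bbea', group 2 = 'fegehhhbm'.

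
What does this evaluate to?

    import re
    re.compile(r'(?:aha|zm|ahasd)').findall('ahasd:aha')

['aha', 'aha']

`|` is ordered: at each position the engine commits to the first alternative that works.
Scanning left to right: at [0:3] → 'aha'; at [6:9] → 'aha'.
Since nothing is captured, `findall` lists the 2 matched substrings directly.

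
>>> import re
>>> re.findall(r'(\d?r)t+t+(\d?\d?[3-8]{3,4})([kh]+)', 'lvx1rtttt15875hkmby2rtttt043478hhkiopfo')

[('1r', '15875', 'hk'), ('2r', '043478', 'hhk')]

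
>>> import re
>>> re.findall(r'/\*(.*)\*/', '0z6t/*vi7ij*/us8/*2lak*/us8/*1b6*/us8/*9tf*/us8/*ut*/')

['vi7ij*/us8/*2lak*/us8/*1b6*/us8/*9tf*/us8/*ut']

Walking the string: at [4:53] match '/*vi7ij*/us8/*2lak*/us8/*1b6*/us8/*9tf*/us8/*ut*/', group 1 = 'vi7ij*/us8/*2lak*/us8/*1b6*/us8/*9tf*/us8/*ut'.
One capturing group, so `findall` returns just the captured substring from the one match — 1 in all.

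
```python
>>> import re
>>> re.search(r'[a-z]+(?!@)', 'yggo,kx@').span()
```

(0, 4)

A negative assertion filters positions out without eating any characters.
`re.search` tries every starting position until one works.
The match spans [0:4] → 'yggo'.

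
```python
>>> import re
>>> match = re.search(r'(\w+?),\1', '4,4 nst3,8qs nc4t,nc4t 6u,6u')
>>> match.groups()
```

('4',)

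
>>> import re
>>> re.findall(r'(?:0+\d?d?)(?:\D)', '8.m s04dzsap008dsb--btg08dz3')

['04dz', '008ds', '08dz']

Pattern: one or more of a literal '0', then optionally a digit, then optionally a literal 'd' (non-capturing group); then a non-digit (non-capturing group).
Matches: at [5:9] → '04dz'; at [12:17] → '008ds'; at [23:27] → '08dz'.
No capturing groups, so `findall` returns the 3 full match strings.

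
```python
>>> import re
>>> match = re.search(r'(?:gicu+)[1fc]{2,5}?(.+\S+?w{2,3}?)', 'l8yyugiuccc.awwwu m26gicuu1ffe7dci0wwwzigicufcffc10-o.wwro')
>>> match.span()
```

Pattern: the literal 'gic', then one or more of the literal 'u' (non-capturing group); then 2 to 5 of one of [1fc] (lazy); then one or more of any character, then one or more of a non-whitespace character (lazy), then 2 to 3 of a literal 'w' (lazy) (captured).
The match spans [21:56] → 'gicuu1ffe7dci0wwwzigicufcffc10-o.ww'.

(21, 56)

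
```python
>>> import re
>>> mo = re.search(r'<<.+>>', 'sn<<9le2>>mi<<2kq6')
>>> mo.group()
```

'<<9le2>>'

`re.search` tries every starting position until one works.
The match spans [2:10] → '<<9le2>>'.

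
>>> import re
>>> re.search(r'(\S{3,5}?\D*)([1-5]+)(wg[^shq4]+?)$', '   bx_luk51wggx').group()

The pattern matches 3 to 5 of a non-whitespace character (lazy), then zero or more of a non-digit (captured); then one or more of a character in [1-5] (captured); then the literal 'wg', then one or more of any character except [shq4] (lazy) (captured); then anchored at the end.
`re.search` tries every starting position until one works.
The match spans [3:15] → 'bx_luk51wggx'.
Captured: group 1 = 'bx_luk', group 2 = '51', group 3 = 'wggx'.

'bx_luk51wggx'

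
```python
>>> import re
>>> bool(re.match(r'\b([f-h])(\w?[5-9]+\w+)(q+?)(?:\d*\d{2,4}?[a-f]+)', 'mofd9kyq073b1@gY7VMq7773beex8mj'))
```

False

This matches a word boundary (`\b`, zero-width); then a character in [f-h] (captured); then optionally a word character, then one or more of a character in [5-9], then one or more of a word character (captured); then one or more of a literal 'q' (lazy) (captured); then zero or more of a digit, then 2 to 4 of a digit (lazy), then one or more of a character in [a-f] (non-capturing group).
`re.match` won't scan ahead — the pattern has to work from the very first character.
Here the string doesn't start with a match, so the call returns None, and `bool(None)` is False.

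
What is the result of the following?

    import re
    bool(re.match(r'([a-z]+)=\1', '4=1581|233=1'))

False

The backreference `\1` re-matches whatever the first group consumed, character for character.
With `match`, the pattern is implicitly anchored at the beginning.
Here the string doesn't start with a match, so the call returns None, and `bool(None)` is False.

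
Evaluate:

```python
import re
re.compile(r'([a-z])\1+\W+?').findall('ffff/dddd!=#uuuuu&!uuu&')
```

The backreference `\1` re-matches whatever the first group consumed, character for character.
Walking the string: at [0:5] match 'ffff/', group 1 = 'f'; at [5:10] match 'dddd!', group 1 = 'd'; at [12:18] match 'uuuuu&', group 1 = 'u'; at [19:23] match 'uuu&', group 1 = 'u'.
Because there's exactly one group, `findall` drops the full match and keeps group 1 from each hit.

['f', 'd', 'u', 'u']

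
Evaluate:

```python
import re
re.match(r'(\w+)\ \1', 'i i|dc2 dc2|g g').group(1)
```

'i'

The match spans [0:3] → 'i i'.
Captured: group 1 = 'i'.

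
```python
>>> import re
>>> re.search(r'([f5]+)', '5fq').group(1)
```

'5f'

This matches one or more of one of [f5] (captured).
Unlike `match`, `search` isn't anchored — it looks for the pattern anywhere in the string.
The match spans [0:2] → '5f'.
Captured: group 1 = '5f'.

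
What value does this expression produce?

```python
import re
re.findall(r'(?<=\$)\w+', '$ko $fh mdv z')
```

The positive lookaround only admits positions where the adjacent text matches; those characters stay outside the span.
Scanning left to right: at [1:3] → 'ko'; at [5:7] → 'fh'.
`findall` yields the raw match text (2 of them) because the pattern has no groups.

['ko', 'fh']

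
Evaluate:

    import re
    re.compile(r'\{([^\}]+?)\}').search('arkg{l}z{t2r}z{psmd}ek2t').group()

'{l}'

The match spans [4:7] → '{l}'.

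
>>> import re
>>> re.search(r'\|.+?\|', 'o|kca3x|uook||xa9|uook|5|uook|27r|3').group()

'|kca3x|'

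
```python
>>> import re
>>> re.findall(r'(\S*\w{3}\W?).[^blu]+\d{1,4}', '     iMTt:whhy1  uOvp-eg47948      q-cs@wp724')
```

['iMTt:', 'uOvp-eg47948 ']

Pattern: zero or more of a non-whitespace character, then exactly 3 of a word character, then optionally a non-word character (captured); then any character, then one or more of any character except [blu], then 1 to 4 of a digit.
Matches: at [5:15] match 'iMTt:whhy1', group 1 = 'iMTt:'; at [17:45] match 'uOvp-eg47948      q-cs@wp724', group 1 = 'uOvp-eg47948 '.
With a single group, `findall` returns only what that group captured — 2 items.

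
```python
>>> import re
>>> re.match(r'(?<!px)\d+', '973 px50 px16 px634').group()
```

'973'

The negative lookahead/lookbehind blocks any match where the forbidden context is present.
`re.match` won't scan ahead — the pattern has to work from the very first character.
The match spans [0:3] → '973'.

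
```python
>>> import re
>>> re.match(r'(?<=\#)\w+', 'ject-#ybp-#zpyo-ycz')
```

The positive lookaround only admits positions where the adjacent text matches; those characters stay outside the span.
`re.match` only tries the pattern at the start of the string.
Here position 0 doesn't satisfy it, so the call returns None.

None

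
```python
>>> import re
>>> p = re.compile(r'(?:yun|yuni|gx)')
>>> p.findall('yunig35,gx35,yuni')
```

['yun', 'gx', 'yun']

The regex engine tests alternatives in the order written; an earlier branch that matches wins even if a later one would match more.
Scanning left to right: at [0:3] → 'yun'; at [8:10] → 'gx'; at [13:16] → 'yun'.
With no groups in the pattern, `findall` gives back each whole match — 3 here.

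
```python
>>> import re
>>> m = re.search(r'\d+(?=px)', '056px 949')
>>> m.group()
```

Lookahead/lookbehind check context without consuming it, so the matched span excludes the asserted characters.
`search` walks the string left to right and returns the first match it finds.
The match spans [0:3] → '056'.

'056'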